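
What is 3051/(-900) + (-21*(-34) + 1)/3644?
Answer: -145477/45550 ≈ -3.1938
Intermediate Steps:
3051/(-900) + (-21*(-34) + 1)/3644 = 3051*(-1/900) + (714 + 1)*(1/3644) = -339/100 + 715*(1/3644) = -339/100 + 715/3644 = -145477/45550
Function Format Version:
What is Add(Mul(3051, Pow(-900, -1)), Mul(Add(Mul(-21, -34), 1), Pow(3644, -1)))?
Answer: Rational(-145477, 45550) ≈ -3.1938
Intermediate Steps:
Add(Mul(3051, Pow(-900, -1)), Mul(Add(Mul(-21, -34), 1), Pow(3644, -1))) = Add(Mul(3051, Rational(-1, 900)), Mul(Add(714, 1), Rational(1, 3644))) = Add(Rational(-339, 100), Mul(715, Rational(1, 3644))) = Add(Rational(-339, 100), Rational(715, 3644)) = Rational(-145477, 45550)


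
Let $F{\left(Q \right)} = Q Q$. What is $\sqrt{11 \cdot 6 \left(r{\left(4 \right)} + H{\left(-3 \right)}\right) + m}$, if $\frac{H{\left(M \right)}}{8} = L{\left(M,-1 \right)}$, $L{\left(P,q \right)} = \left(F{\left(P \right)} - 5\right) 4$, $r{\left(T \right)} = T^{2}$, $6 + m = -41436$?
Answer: $i \sqrt{31938} \approx 178.71 i$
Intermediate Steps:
$m = -41442$ ($m = -6 - 41436 = -41442$)
$F{\left(Q \right)} = Q^{2}$
$L{\left(P,q \right)} = -20 + 4 P^{2}$ ($L{\left(P,q \right)} = \left(P^{2} - 5\right) 4 = \left(-5 + P^{2}\right) 4 = -20 + 4 P^{2}$)
$H{\left(M \right)} = -160 + 32 M^{2}$ ($H{\left(M \right)} = 8 \left(-20 + 4 M^{2}\right) = -160 + 32 M^{2}$)
$\sqrt{11 \cdot 6 \left(r{\left(4 \right)} + H{\left(-3 \right)}\right) + m} = \sqrt{11 \cdot 6 \left(4^{2} - \left(160 - 32 \left(-3\right)^{2}\right)\right) - 41442} = \sqrt{66 \left(16 + \left(-160 + 32 \cdot 9\right)\right) - 41442} = \sqrt{66 \left(16 + \left(-160 + 288\right)\right) - 41442} = \sqrt{66 \left(16 + 128\right) - 41442} = \sqrt{66 \cdot 144 - 41442} = \sqrt{9504 - 41442} = \sqrt{-31938} = i \sqrt{31938}$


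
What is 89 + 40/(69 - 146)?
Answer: 6813/77 ≈ 88.480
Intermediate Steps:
89 + 40/(69 - 146) = 89 + 40/(-77) = 89 + 40*(-1/77) = 89 - 40/77 = 6813/77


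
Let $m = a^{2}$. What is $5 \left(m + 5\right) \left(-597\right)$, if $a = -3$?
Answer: $-41790$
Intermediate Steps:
$m = 9$ ($m = \left(-3\right)^{2} = 9$)
$5 \left(m + 5\right) \left(-597\right) = 5 \left(9 + 5\right) \left(-597\right) = 5 \cdot 14 \left(-597\right) = 70 \left(-597\right) = -41790$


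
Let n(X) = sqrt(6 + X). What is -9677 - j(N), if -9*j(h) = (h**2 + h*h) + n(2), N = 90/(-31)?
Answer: -9297797/961 + 2*sqrt(2)/9 ≈ -9674.8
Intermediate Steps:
N = -90/31 (N = 90*(-1/31) = -90/31 ≈ -2.9032)
j(h) = -2*sqrt(2)/9 - 2*h**2/9 (j(h) = -((h**2 + h*h) + sqrt(6 + 2))/9 = -((h**2 + h**2) + sqrt(8))/9 = -(2*h**2 + 2*sqrt(2))/9 = -(2*sqrt(2) + 2*h**2)/9 = -2*sqrt(2)/9 - 2*h**2/9)
-9677 - j(N) = -9677 - (-2*sqrt(2)/9 - 2*(-90/31)**2/9) = -9677 - (-2*sqrt(2)/9 - 2/9*8100/961) = -9677 - (-2*sqrt(2)/9 - 1800/961) = -9677 - (-1800/961 - 2*sqrt(2)/9) = -9677 + (1800/961 + 2*sqrt(2)/9) = -9297797/961 + 2*sqrt(2)/9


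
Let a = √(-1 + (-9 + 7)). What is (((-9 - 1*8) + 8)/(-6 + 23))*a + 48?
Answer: 48 - 9*I*√3/17 ≈ 48.0 - 0.91697*I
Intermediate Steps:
a = I*√3 (a = √(-1 - 2) = √(-3) = I*√3 ≈ 1.732*I)
(((-9 - 1*8) + 8)/(-6 + 23))*a + 48 = (((-9 - 1*8) + 8)/(-6 + 23))*(I*√3) + 48 = (((-9 - 8) + 8)/17)*(I*√3) + 48 = ((-17 + 8)*(1/17))*(I*√3) + 48 = (-9*1/17)*(I*√3) + 48 = -9*I*√3/17 + 48 = 48 - 9*I*√3/17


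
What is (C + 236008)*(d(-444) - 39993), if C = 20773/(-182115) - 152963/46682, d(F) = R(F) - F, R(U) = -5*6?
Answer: -26470321724863256237/2833830810 ≈ -9.3408e+9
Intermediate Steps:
R(U) = -30
d(F) = -30 - F
C = -28826581931/8501492430 (C = 20773*(-1/182115) - 152963*1/46682 = -20773/182115 - 152963/46682 = -28826581931/8501492430 ≈ -3.3908)
(C + 236008)*(d(-444) - 39993) = (-28826581931/8501492430 + 236008)*((-30 - 1*(-444)) - 39993) = 2006391398837509*((-30 + 444) - 39993)/8501492430 = 2006391398837509*(414 - 39993)/8501492430 = (2006391398837509/8501492430)*(-39579) = -26470321724863256237/2833830810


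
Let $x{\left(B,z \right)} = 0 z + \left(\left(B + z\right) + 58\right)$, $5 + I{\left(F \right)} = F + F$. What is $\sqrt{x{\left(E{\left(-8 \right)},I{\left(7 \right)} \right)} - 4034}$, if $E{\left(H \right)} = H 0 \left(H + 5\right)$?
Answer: $i \sqrt{3967} \approx 62.984 i$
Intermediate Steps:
$I{\left(F \right)} = -5 + 2 F$ ($I{\left(F \right)} = -5 + \left(F + F\right) = -5 + 2 F$)
$E{\left(H \right)} = 0$ ($E{\left(H \right)} = 0 \left(5 + H\right) = 0$)
$x{\left(B,z \right)} = 58 + B + z$ ($x{\left(B,z \right)} = 0 + \left(58 + B + z\right) = 58 + B + z$)
$\sqrt{x{\left(E{\left(-8 \right)},I{\left(7 \right)} \right)} - 4034} = \sqrt{\left(58 + 0 + \left(-5 + 2 \cdot 7\right)\right) - 4034} = \sqrt{\left(58 + 0 + \left(-5 + 14\right)\right) - 4034} = \sqrt{\left(58 + 0 + 9\right) - 4034} = \sqrt{67 - 4034} = \sqrt{-3967} = i \sqrt{3967}$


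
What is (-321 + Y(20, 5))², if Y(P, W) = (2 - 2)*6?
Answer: 103041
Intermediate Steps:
Y(P, W) = 0 (Y(P, W) = 0*6 = 0)
(-321 + Y(20, 5))² = (-321 + 0)² = (-321)² = 103041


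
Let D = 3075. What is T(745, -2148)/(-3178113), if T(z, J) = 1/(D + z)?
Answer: -1/12140391660 ≈ -8.2370e-11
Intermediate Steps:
T(z, J) = 1/(3075 + z)
T(745, -2148)/(-3178113) = 1/((3075 + 745)*(-3178113)) = -1/3178113/3820 = (1/3820)*(-1/3178113) = -1/12140391660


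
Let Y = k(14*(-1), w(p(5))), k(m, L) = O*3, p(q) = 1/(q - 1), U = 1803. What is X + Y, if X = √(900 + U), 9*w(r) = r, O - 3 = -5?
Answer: -6 + √2703 ≈ 45.990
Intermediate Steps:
O = -2 (O = 3 - 5 = -2)
p(q) = 1/(-1 + q)
w(r) = r/9
k(m, L) = -6 (k(m, L) = -2*3 = -6)
Y = -6
X = √2703 (X = √(900 + 1803) = √2703 ≈ 51.990)
X + Y = √2703 - 6 = -6 + √2703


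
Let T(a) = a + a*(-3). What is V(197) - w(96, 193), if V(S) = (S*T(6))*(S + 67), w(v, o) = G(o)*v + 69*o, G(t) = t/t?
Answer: -637509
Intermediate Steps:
G(t) = 1
T(a) = -2*a (T(a) = a - 3*a = -2*a)
w(v, o) = v + 69*o (w(v, o) = 1*v + 69*o = v + 69*o)
V(S) = -12*S*(67 + S) (V(S) = (S*(-2*6))*(S + 67) = (S*(-12))*(67 + S) = (-12*S)*(67 + S) = -12*S*(67 + S))
V(197) - w(96, 193) = -12*197*(67 + 197) - (96 + 69*193) = -12*197*264 - (96 + 13317) = -624096 - 1*13413 = -624096 - 13413 = -637509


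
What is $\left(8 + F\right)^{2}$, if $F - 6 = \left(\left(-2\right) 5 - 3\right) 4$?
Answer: $1444$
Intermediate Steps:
$F = -46$ ($F = 6 + \left(\left(-2\right) 5 - 3\right) 4 = 6 + \left(-10 - 3\right) 4 = 6 - 52 = -46$)
$\left(8 + F\right)^{2} = \left(8 - 46\right)^{2} = \left(-38\right)^{2} = 1444$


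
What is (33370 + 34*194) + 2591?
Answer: 42557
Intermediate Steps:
(33370 + 34*194) + 2591 = (33370 + 6596) + 2591 = 39966 + 2591 = 42557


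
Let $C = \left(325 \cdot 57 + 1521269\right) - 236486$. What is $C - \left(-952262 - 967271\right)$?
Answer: $3222841$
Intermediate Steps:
$C = 1303308$ ($C = \left(18525 + 1521269\right) - 236486 = 1539794 - 236486 = 1303308$)
$C - \left(-952262 - 967271\right) = 1303308 - \left(-952262 - 967271\right) = 1303308 - -1919533 = 1303308 + 1919533 = 3222841$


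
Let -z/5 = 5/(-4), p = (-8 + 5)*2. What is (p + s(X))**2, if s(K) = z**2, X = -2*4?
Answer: 279841/256 ≈ 1093.1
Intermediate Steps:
p = -6 (p = -3*2 = -6)
X = -8
z = 25/4 (z = -25/(-4) = -25*(-1)/4 = -5*(-5/4) = 25/4 ≈ 6.2500)
s(K) = 625/16 (s(K) = (25/4)**2 = 625/16)
(p + s(X))**2 = (-6 + 625/16)**2 = (529/16)**2 = 279841/256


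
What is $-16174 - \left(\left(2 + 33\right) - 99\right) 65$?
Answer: $-12014$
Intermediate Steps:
$-16174 - \left(\left(2 + 33\right) - 99\right) 65 = -16174 - \left(35 - 99\right) 65 = -16174 - \left(-64\right) 65 = -16174 - -4160 = -16174 + 4160 = -12014$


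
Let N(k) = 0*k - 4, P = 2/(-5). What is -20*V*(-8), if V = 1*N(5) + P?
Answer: -704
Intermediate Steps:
P = -⅖ (P = 2*(-⅕) = -⅖ ≈ -0.40000)
N(k) = -4 (N(k) = 0 - 4 = -4)
V = -22/5 (V = 1*(-4) - ⅖ = -4 - ⅖ = -22/5 ≈ -4.4000)
-20*V*(-8) = -20*(-22/5)*(-8) = 88*(-8) = -704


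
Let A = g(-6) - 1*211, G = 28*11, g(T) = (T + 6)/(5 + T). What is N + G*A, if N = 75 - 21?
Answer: -64934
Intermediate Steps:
g(T) = (6 + T)/(5 + T)
G = 308
N = 54
A = -211 (A = (6 - 6)/(5 - 6) - 1*211 = 0/(-1) - 211 = -1*0 - 211 = 0 - 211 = -211)
N + G*A = 54 + 308*(-211) = 54 - 64988 = -64934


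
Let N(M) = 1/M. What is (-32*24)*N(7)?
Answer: -768/7 ≈ -109.71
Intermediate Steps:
(-32*24)*N(7) = -32*24/7 = -768*⅐ = -768/7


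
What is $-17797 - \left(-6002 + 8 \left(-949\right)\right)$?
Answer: $-4203$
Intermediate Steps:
$-17797 - \left(-6002 + 8 \left(-949\right)\right) = -17797 + \left(6002 - -7592\right) = -17797 + \left(6002 + 7592\right) = -17797 + 13594 = -4203$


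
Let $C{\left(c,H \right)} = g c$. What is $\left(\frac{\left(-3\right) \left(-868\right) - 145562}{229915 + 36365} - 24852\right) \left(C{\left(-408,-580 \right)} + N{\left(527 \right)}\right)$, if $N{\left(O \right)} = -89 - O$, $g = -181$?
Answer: $- \frac{60578732623772}{33285} \approx -1.82 \cdot 10^{9}$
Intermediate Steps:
$C{\left(c,H \right)} = - 181 c$
$\left(\frac{\left(-3\right) \left(-868\right) - 145562}{229915 + 36365} - 24852\right) \left(C{\left(-408,-580 \right)} + N{\left(527 \right)}\right) = \left(\frac{\left(-3\right) \left(-868\right) - 145562}{229915 + 36365} - 24852\right) \left(\left(-181\right) \left(-408\right) - 616\right) = \left(\frac{2604 - 145562}{266280} - 24852\right) \left(73848 - 616\right) = \left(\left(-142958\right) \frac{1}{266280} - 24852\right) \left(73848 - 616\right) = \left(- \frac{71479}{133140} - 24852\right) 73232 = \left(- \frac{3308866759}{133140}\right) 73232 = - \frac{60578732623772}{33285}$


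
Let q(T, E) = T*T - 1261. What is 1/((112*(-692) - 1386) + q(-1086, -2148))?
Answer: 1/1099245 ≈ 9.0971e-7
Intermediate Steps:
q(T, E) = -1261 + T² (q(T, E) = T² - 1261 = -1261 + T²)
1/((112*(-692) - 1386) + q(-1086, -2148)) = 1/((112*(-692) - 1386) + (-1261 + (-1086)²)) = 1/((-77504 - 1386) + (-1261 + 1179396)) = 1/(-78890 + 1178135) = 1/1099245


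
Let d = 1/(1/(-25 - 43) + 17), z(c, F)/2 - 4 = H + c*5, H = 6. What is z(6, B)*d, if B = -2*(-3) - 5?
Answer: 1088/231 ≈ 4.7100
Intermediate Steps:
B = 1 (B = 6 - 5 = 1)
z(c, F) = 20 + 10*c (z(c, F) = 8 + 2*(6 + c*5) = 8 + 2*(6 + 5*c) = 8 + (12 + 10*c) = 20 + 10*c)
d = 68/1155 (d = 1/(1/(-68) + 17) = 1/(-1/68 + 17) = 1/(1155/68) = 68/1155 ≈ 0.058874)
z(6, B)*d = (20 + 10*6)*(68/1155) = (20 + 60)*(68/1155) = 80*(68/1155) = 1088/231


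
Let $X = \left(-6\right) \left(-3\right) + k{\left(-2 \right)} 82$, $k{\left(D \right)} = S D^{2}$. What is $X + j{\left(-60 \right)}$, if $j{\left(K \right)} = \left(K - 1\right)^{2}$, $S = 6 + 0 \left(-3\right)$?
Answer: $5707$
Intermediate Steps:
$S = 6$ ($S = 6 + 0 = 6$)
$j{\left(K \right)} = \left(-1 + K\right)^{2}$
$k{\left(D \right)} = 6 D^{2}$
$X = 1986$ ($X = \left(-6\right) \left(-3\right) + 6 \left(-2\right)^{2} \cdot 82 = 18 + 6 \cdot 4 \cdot 82 = 18 + 24 \cdot 82 = 18 + 1968 = 1986$)
$X + j{\left(-60 \right)} = 1986 + \left(-1 - 60\right)^{2} = 1986 + \left(-61\right)^{2} = 1986 + 3721 = 5707$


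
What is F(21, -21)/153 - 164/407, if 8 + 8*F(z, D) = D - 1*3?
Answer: -26720/62271 ≈ -0.42909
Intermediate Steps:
F(z, D) = -11/8 + D/8 (F(z, D) = -1 + (D - 1*3)/8 = -1 + (D - 3)/8 = -1 + (-3 + D)/8 = -1 + (-3/8 + D/8) = -11/8 + D/8)
F(21, -21)/153 - 164/407 = (-11/8 + (⅛)*(-21))/153 - 164/407 = (-11/8 - 21/8)*(1/153) - 164*1/407 = -4*1/153 - 164/407 = -4/153 - 164/407 = -26720/62271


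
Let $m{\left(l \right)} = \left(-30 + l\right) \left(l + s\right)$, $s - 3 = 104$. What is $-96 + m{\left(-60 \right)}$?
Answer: $-4326$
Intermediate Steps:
$s = 107$ ($s = 3 + 104 = 107$)
$m{\left(l \right)} = \left(-30 + l\right) \left(107 + l\right)$ ($m{\left(l \right)} = \left(-30 + l\right) \left(l + 107\right) = \left(-30 + l\right) \left(107 + l\right)$)
$-96 + m{\left(-60 \right)} = -96 + \left(-3210 + \left(-60\right)^{2} + 77 \left(-60\right)\right) = -96 - 4230 = -4326$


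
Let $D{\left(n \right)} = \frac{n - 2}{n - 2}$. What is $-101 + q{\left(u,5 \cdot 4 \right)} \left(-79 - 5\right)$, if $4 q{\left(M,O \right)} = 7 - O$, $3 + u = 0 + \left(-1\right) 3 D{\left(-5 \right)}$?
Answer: $172$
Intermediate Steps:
$D{\left(n \right)} = 1$ ($D{\left(n \right)} = \frac{-2 + n}{-2 + n} = 1$)
$u = -6$ ($u = -3 + \left(0 + \left(-1\right) 3 \cdot 1\right) = -3 + \left(0 - 3\right) = -3 - 3 = -6$)
$q{\left(M,O \right)} = \frac{7}{4} - \frac{O}{4}$ ($q{\left(M,O \right)} = \frac{7 - O}{4} = \frac{7}{4} - \frac{O}{4}$)
$-101 + q{\left(u,5 \cdot 4 \right)} \left(-79 - 5\right) = -101 + \left(\frac{7}{4} - \frac{5 \cdot 4}{4}\right) \left(-79 - 5\right) = -101 + \left(\frac{7}{4} - 5\right) \left(-84\right) = -101 - -273 = -101 + 273 = 172$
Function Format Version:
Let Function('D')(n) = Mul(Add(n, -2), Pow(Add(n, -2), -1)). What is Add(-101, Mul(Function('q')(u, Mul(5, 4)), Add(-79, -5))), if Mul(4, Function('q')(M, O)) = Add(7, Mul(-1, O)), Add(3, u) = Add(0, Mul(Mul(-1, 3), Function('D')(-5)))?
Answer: 172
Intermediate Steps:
Function('D')(n) = 1 (Function('D')(n) = Mul(Add(-2, n), Pow(Add(-2, n), -1)) = 1)
u = -6 (u = Add(-3, Add(0, Mul(Mul(-1, 3), 1))) = Add(-3, Add(0, Mul(-3, 1))) = Add(-3, Add(0, -3)) = Add(-3, -3) = -6)
Function('q')(M, O) = Add(Rational(7, 4), Mul(Rational(-1, 4), O)) (Function('q')(M, O) = Mul(Rational(1, 4), Add(7, Mul(-1, O))) = Add(Rational(7, 4), Mul(Rational(-1, 4), O)))
Add(-101, Mul(Function('q')(u, Mul(5, 4)), Add(-79, -5))) = Add(-101, Mul(Add(Rational(7, 4), Mul(Rational(-1, 4), Mul(5, 4))), Add(-79, -5))) = Add(-101, Mul(Add(Rational(7, 4), Mul(Rational(-1, 4), 20)), -84)) = Add(-101, Mul(Add(Rational(7, 4), -5), -84)) = Add(-101, Mul(Rational(-13, 4), -84)) = Add(-101, 273) = 172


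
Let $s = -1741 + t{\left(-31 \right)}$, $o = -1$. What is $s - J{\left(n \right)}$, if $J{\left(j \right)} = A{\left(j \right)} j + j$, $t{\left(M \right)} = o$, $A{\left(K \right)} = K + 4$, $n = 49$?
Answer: $-4388$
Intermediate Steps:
$A{\left(K \right)} = 4 + K$
$t{\left(M \right)} = -1$
$J{\left(j \right)} = j + j \left(4 + j\right)$ ($J{\left(j \right)} = \left(4 + j\right) j + j = j \left(4 + j\right) + j = j + j \left(4 + j\right)$)
$s = -1742$ ($s = -1741 - 1 = -1742$)
$s - J{\left(n \right)} = -1742 - 49 \left(5 + 49\right) = -1742 - 49 \cdot 54 = -1742 - 2646 = -4388$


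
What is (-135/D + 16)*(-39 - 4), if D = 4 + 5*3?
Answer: -7267/19 ≈ -382.47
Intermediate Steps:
D = 19 (D = 4 + 15 = 19)
(-135/D + 16)*(-39 - 4) = (-135/19 + 16)*(-39 - 4) = (-135*1/19 + 16)*(-43) = (-135/19 + 16)*(-43) = (169/19)*(-43) = -7267/19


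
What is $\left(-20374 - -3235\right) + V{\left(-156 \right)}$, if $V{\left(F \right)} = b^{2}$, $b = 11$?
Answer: $-17018$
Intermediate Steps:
$V{\left(F \right)} = 121$ ($V{\left(F \right)} = 11^{2} = 121$)
$\left(-20374 - -3235\right) + V{\left(-156 \right)} = \left(-20374 - -3235\right) + 121 = \left(-20374 + \left(-71 + 3306\right)\right) + 121 = \left(-20374 + 3235\right) + 121 = -17139 + 121 = -17018$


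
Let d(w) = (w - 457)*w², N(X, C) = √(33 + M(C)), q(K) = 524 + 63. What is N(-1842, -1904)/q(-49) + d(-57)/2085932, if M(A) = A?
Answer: -834993/1042966 + I*√1871/587 ≈ -0.80059 + 0.073688*I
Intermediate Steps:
q(K) = 587
N(X, C) = √(33 + C)
d(w) = w²*(-457 + w) (d(w) = (-457 + w)*w² = w²*(-457 + w))
N(-1842, -1904)/q(-49) + d(-57)/2085932 = √(33 - 1904)/587 + ((-57)²*(-457 - 57))/2085932 = √(-1871)*(1/587) + (3249*(-514))*(1/2085932) = (I*√1871)*(1/587) - 1669986*1/2085932 = I*√1871/587 - 834993/1042966 = -834993/1042966 + I*√1871/587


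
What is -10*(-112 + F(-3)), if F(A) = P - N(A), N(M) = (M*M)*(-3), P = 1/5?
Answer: 848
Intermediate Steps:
P = ⅕ ≈ 0.20000
N(M) = -3*M² (N(M) = M²*(-3) = -3*M²)
F(A) = ⅕ + 3*A² (F(A) = ⅕ - (-3)*A² = ⅕ + 3*A²)
-10*(-112 + F(-3)) = -10*(-112 + (⅕ + 3*(-3)²)) = -10*(-112 + (⅕ + 3*9)) = -10*(-112 + (⅕ + 27)) = -10*(-112 + 136/5) = -10*(-424/5) = 848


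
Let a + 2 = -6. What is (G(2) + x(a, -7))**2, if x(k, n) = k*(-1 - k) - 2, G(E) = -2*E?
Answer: 3844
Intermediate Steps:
a = -8 (a = -2 - 6 = -8)
x(k, n) = -2 + k*(-1 - k)
(G(2) + x(a, -7))**2 = (-2*2 + (-2 - 1*(-8) - 1*(-8)**2))**2 = (-4 + (-2 + 8 - 1*64))**2 = (-4 + (-2 + 8 - 64))**2 = (-4 - 58)**2 = (-62)**2 = 3844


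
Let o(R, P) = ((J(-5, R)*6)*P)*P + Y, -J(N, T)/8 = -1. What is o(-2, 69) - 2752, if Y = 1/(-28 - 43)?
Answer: 16030095/71 ≈ 2.2578e+5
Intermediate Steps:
Y = -1/71 (Y = 1/(-71) = -1/71 ≈ -0.014085)
J(N, T) = 8 (J(N, T) = -8*(-1) = 8)
o(R, P) = -1/71 + 48*P² (o(R, P) = ((8*6)*P)*P - 1/71 = (48*P)*P - 1/71 = 48*P² - 1/71 = -1/71 + 48*P²)
o(-2, 69) - 2752 = (-1/71 + 48*69²) - 2752 = (-1/71 + 48*4761) - 2752 = (-1/71 + 228528) - 2752 = 16225487/71 - 2752 = 16030095/71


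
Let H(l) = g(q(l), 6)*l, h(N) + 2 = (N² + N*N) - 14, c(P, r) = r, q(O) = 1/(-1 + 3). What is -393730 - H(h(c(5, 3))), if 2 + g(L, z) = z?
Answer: -393738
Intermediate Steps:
q(O) = ½ (q(O) = 1/2 = ½)
g(L, z) = -2 + z
h(N) = -16 + 2*N² (h(N) = -2 + ((N² + N*N) - 14) = -2 + ((N² + N²) - 14) = -2 + (2*N² - 14) = -2 + (-14 + 2*N²) = -16 + 2*N²)
H(l) = 4*l (H(l) = (-2 + 6)*l = 4*l)
-393730 - H(h(c(5, 3))) = -393730 - 4*(-16 + 2*3²) = -393730 - 4*(-16 + 2*9) = -393730 - 4*(-16 + 18) = -393730 - 4*2 = -393730 - 1*8 = -393730 - 8 = -393738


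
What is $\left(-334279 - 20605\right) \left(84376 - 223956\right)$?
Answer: $49534708720$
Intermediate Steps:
$\left(-334279 - 20605\right) \left(84376 - 223956\right) = \left(-334279 - 20605\right) \left(-139580\right) = \left(-354884\right) \left(-139580\right) = 49534708720$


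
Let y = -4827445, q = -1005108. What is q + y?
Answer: -5832553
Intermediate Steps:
q + y = -1005108 - 4827445 = -5832553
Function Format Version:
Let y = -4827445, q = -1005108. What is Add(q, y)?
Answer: -5832553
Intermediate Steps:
Add(q, y) = Add(-1005108, -4827445) = -5832553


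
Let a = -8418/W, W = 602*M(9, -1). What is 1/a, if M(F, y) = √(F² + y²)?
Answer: -301*√82/4209 ≈ -0.64758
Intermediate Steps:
W = 602*√82 (W = 602*√(9² + (-1)²) = 602*√(81 + 1) = 602*√82 ≈ 5451.3)
a = -4209*√82/24682 (a = -8418*√82/49364 = -4209*√82/24682 ≈ -1.5442)
1/a = 1/(-4209*√82/24682) = -301*√82/4209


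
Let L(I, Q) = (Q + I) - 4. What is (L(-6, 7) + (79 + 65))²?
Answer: 19881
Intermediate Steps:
L(I, Q) = -4 + I + Q (L(I, Q) = (I + Q) - 4 = -4 + I + Q)
(L(-6, 7) + (79 + 65))² = ((-4 - 6 + 7) + (79 + 65))² = (-3 + 144)² = 141² = 19881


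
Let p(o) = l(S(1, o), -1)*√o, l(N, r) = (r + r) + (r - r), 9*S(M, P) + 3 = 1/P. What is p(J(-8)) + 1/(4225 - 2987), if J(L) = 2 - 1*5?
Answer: 1/1238 - 2*I*√3 ≈ 0.00080775 - 3.4641*I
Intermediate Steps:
J(L) = -3 (J(L) = 2 - 5 = -3)
S(M, P) = -⅓ + 1/(9*P)
l(N, r) = 2*r (l(N, r) = 2*r + 0 = 2*r)
p(o) = -2*√o (p(o) = (2*(-1))*√o = -2*√o)
p(J(-8)) + 1/(4225 - 2987) = -2*I*√3 + 1/(4225 - 2987) = -2*I*√3 + 1/1238 = 1/1238 - 2*I*√3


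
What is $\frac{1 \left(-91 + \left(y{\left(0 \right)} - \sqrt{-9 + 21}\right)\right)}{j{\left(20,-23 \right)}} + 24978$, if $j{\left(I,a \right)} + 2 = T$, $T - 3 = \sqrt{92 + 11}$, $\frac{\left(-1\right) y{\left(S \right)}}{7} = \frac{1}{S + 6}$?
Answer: $\frac{15287089}{612} - \frac{553 \sqrt{103}}{612} - \frac{\sqrt{309}}{51} + \frac{\sqrt{3}}{51} \approx 24969.0$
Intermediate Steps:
$y{\left(S \right)} = - \frac{7}{6 + S}$ ($y{\left(S \right)} = - \frac{7}{S + 6} = - \frac{7}{6 + S}$)
$T = 3 + \sqrt{103}$ ($T = 3 + \sqrt{92 + 11} = 3 + \sqrt{103} \approx 13.149$)
$j{\left(I,a \right)} = 1 + \sqrt{103}$ ($j{\left(I,a \right)} = -2 + \left(3 + \sqrt{103}\right) = 1 + \sqrt{103}$)
$\frac{1 \left(-91 + \left(y{\left(0 \right)} - \sqrt{-9 + 21}\right)\right)}{j{\left(20,-23 \right)}} + 24978 = \frac{1 \left(-91 - \left(\sqrt{-9 + 21} + \frac{7}{6 + 0}\right)\right)}{1 + \sqrt{103}} + 24978 = \frac{1 \left(-91 - \left(\frac{7}{6} + \sqrt{12}\right)\right)}{1 + \sqrt{103}} + 24978 = \frac{1 \left(-91 - \left(\frac{7}{6} + 2 \sqrt{3}\right)\right)}{1 + \sqrt{103}} + 24978 = \frac{1 \left(- \frac{553}{6} - 2 \sqrt{3}\right)}{1 + \sqrt{103}} + 24978 = \frac{- \frac{553}{6} - 2 \sqrt{3}}{1 + \sqrt{103}} + 24978 = 24978 + \frac{- \frac{553}{6} - 2 \sqrt{3}}{1 + \sqrt{103}}$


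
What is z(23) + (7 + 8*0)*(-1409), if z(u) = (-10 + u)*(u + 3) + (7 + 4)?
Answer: -9514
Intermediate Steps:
z(u) = 11 + (-10 + u)*(3 + u) (z(u) = (-10 + u)*(3 + u) + 11 = 11 + (-10 + u)*(3 + u))
z(23) + (7 + 8*0)*(-1409) = (-19 + 23² - 7*23) + (7 + 8*0)*(-1409) = (-19 + 529 - 161) + (7 + 0)*(-1409) = 349 + 7*(-1409) = 349 - 9863 = -9514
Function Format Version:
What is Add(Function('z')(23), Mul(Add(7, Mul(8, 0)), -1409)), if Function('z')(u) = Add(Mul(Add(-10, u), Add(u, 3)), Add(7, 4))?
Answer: -9514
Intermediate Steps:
Function('z')(u) = Add(11, Mul(Add(-10, u), Add(3, u))) (Function('z')(u) = Add(Mul(Add(-10, u), Add(3, u)), 11) = Add(11, Mul(Add(-10, u), Add(3, u))))
Add(Function('z')(23), Mul(Add(7, Mul(8, 0)), -1409)) = Add(Add(-19, Pow(23, 2), Mul(-7, 23)), Mul(Add(7, Mul(8, 0)), -1409)) = Add(Add(-19, 529, -161), Mul(Add(7, 0), -1409)) = Add(349, Mul(7, -1409)) = Add(349, -9863) = -9514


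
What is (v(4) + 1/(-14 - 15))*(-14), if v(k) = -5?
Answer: 2044/29 ≈ 70.483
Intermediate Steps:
(v(4) + 1/(-14 - 15))*(-14) = (-5 + 1/(-14 - 15))*(-14) = (-5 + 1/(-29))*(-14) = (-5 - 1/29)*(-14) = -146/29*(-14) = 2044/29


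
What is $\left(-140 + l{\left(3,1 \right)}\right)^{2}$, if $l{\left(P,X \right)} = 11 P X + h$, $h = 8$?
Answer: $9801$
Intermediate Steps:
$l{\left(P,X \right)} = 8 + 11 P X$ ($l{\left(P,X \right)} = 11 P X + 8 = 8 + 11 P X$)
$\left(-140 + l{\left(3,1 \right)}\right)^{2} = \left(-140 + \left(8 + 11 \cdot 3 \cdot 1\right)\right)^{2} = \left(-140 + \left(8 + 33\right)\right)^{2} = \left(-140 + 41\right)^{2} = \left(-99\right)^{2} = 9801$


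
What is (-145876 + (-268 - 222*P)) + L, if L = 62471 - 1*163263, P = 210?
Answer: -293556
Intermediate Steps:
L = -100792 (L = 62471 - 163263 = -100792)
(-145876 + (-268 - 222*P)) + L = (-145876 + (-268 - 222*210)) - 100792 = (-145876 + (-268 - 46620)) - 100792 = (-145876 - 46888) - 100792 = -192764 - 100792 = -293556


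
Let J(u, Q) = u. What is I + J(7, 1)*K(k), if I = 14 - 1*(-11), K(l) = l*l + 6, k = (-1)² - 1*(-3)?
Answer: 179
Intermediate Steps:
k = 4 (k = 1 + 3 = 4)
K(l) = 6 + l² (K(l) = l² + 6 = 6 + l²)
I = 25 (I = 14 + 11 = 25)
I + J(7, 1)*K(k) = 25 + 7*(6 + 4²) = 25 + 7*(6 + 16) = 25 + 7*22 = 25 + 154 = 179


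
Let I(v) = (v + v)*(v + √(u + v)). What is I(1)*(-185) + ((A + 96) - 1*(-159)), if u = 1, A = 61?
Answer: -54 - 370*√2 ≈ -577.26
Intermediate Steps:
I(v) = 2*v*(v + √(1 + v)) (I(v) = (v + v)*(v + √(1 + v)) = (2*v)*(v + √(1 + v)) = 2*v*(v + √(1 + v)))
I(1)*(-185) + ((A + 96) - 1*(-159)) = (2*1*(1 + √(1 + 1)))*(-185) + ((61 + 96) - 1*(-159)) = (2*1*(1 + √2))*(-185) + (157 + 159) = (2 + 2*√2)*(-185) + 316 = (-370 - 370*√2) + 316 = -54 - 370*√2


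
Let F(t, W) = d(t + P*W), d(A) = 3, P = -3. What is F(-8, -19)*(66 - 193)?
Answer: -381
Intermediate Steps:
F(t, W) = 3
F(-8, -19)*(66 - 193) = 3*(66 - 193) = 3*(-127) = -381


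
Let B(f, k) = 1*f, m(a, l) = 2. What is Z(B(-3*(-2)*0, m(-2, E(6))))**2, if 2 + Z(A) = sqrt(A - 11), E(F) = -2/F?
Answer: (2 - I*sqrt(11))**2 ≈ -7.0 - 13.266*I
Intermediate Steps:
B(f, k) = f
Z(A) = -2 + sqrt(-11 + A) (Z(A) = -2 + sqrt(A - 11) = -2 + sqrt(-11 + A))
Z(B(-3*(-2)*0, m(-2, E(6))))**2 = (-2 + sqrt(-11 - 3*(-2)*0))**2 = (-2 + sqrt(-11 + 6*0))**2 = (-2 + sqrt(-11 + 0))**2 = (-2 + sqrt(-11))**2 = (-2 + I*sqrt(11))**2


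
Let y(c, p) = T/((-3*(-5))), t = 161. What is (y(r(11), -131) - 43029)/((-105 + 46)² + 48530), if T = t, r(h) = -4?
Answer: -645274/780165 ≈ -0.82710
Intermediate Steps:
T = 161
y(c, p) = 161/15 (y(c, p) = 161/((-3*(-5))) = 161/15)
(y(r(11), -131) - 43029)/((-105 + 46)² + 48530) = (161/15 - 43029)/((-105 + 46)² + 48530) = -645274/(15*((-59)² + 48530)) = -645274/(15*(3481 + 48530)) = -645274/15/52011 = -645274/15*1/52011 = -645274/780165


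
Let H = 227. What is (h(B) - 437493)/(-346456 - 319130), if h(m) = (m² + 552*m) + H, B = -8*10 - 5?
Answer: 158987/221862 ≈ 0.71660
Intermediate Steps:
B = -85 (B = -80 - 5 = -85)
h(m) = 227 + m² + 552*m (h(m) = (m² + 552*m) + 227 = 227 + m² + 552*m)
(h(B) - 437493)/(-346456 - 319130) = ((227 + (-85)² + 552*(-85)) - 437493)/(-346456 - 319130) = ((227 + 7225 - 46920) - 437493)/(-665586) = (-39468 - 437493)*(-1/665586) = -476961*(-1/665586) = 158987/221862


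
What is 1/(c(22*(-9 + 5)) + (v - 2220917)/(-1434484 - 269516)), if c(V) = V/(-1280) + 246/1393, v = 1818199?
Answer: 593418000/285840031 ≈ 2.0760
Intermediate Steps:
c(V) = 246/1393 - V/1280 (c(V) = V*(-1/1280) + 246*(1/1393) = -V/1280 + 246/1393 = 246/1393 - V/1280)
1/(c(22*(-9 + 5)) + (v - 2220917)/(-1434484 - 269516)) = 1/((246/1393 - 11*(-9 + 5)/640) + (1818199 - 2220917)/(-1434484 - 269516)) = 1/((246/1393 - 11*(-4)/640) - 402718/(-1704000)) = 1/((246/1393 - 1/1280*(-88)) - 402718*(-1/1704000)) = 1/((246/1393 + 11/160) + 201359/852000) = 1/(54683/222880 + 201359/852000) = 1/(285840031/593418000) = 593418000/285840031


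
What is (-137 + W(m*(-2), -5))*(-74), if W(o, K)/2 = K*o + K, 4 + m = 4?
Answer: 10878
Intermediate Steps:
m = 0 (m = -4 + 4 = 0)
W(o, K) = 2*K + 2*K*o (W(o, K) = 2*(K*o + K) = 2*(K + K*o) = 2*K + 2*K*o)
(-137 + W(m*(-2), -5))*(-74) = (-137 + 2*(-5)*(1 + 0*(-2)))*(-74) = (-137 + 2*(-5)*(1 + 0))*(-74) = (-137 + 2*(-5)*1)*(-74) = (-137 - 10)*(-74) = -147*(-74) = 10878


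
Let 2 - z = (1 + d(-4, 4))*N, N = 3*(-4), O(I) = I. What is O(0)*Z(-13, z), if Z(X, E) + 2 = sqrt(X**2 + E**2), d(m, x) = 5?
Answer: 0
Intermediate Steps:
N = -12
z = 74 (z = 2 - (1 + 5)*(-12) = 2 - 6*(-12) = 2 - 1*(-72) = 2 + 72 = 74)
Z(X, E) = -2 + sqrt(E**2 + X**2) (Z(X, E) = -2 + sqrt(X**2 + E**2) = -2 + sqrt(E**2 + X**2))
O(0)*Z(-13, z) = 0*(-2 + sqrt(74**2 + (-13)**2)) = 0*(-2 + sqrt(5476 + 169)) = 0*(-2 + sqrt(5645)) = 0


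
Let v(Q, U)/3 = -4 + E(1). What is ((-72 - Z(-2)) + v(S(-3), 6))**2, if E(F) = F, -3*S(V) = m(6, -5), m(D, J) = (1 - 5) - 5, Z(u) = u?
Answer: 6241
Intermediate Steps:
m(D, J) = -9 (m(D, J) = -4 - 5 = -9)
S(V) = 3 (S(V) = -1/3*(-9) = 3)
v(Q, U) = -9 (v(Q, U) = 3*(-4 + 1) = 3*(-3) = -9)
((-72 - Z(-2)) + v(S(-3), 6))**2 = ((-72 - 1*(-2)) - 9)**2 = ((-72 + 2) - 9)**2 = (-70 - 9)**2 = (-79)**2 = 6241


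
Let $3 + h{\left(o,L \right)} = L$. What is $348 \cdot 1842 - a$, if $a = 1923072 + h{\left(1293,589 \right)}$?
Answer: $-1282642$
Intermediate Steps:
$h{\left(o,L \right)} = -3 + L$
$a = 1923658$ ($a = 1923072 + \left(-3 + 589\right) = 1923072 + 586 = 1923658$)
$348 \cdot 1842 - a = 348 \cdot 1842 - 1923658 = 641016 - 1923658 = -1282642$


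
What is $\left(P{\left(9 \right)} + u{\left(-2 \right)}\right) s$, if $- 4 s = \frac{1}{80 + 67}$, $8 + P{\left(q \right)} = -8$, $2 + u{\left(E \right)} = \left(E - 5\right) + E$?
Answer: $\frac{9}{196} \approx 0.045918$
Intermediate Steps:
$u{\left(E \right)} = -7 + 2 E$ ($u{\left(E \right)} = -2 + \left(\left(E - 5\right) + E\right) = -2 + \left(\left(-5 + E\right) + E\right) = -2 + \left(-5 + 2 E\right) = -7 + 2 E$)
$P{\left(q \right)} = -16$ ($P{\left(q \right)} = -8 - 8 = -16$)
$s = - \frac{1}{588}$ ($s = - \frac{1}{4 \left(80 + 67\right)} = - \frac{1}{4 \cdot 147} = \left(- \frac{1}{4}\right) \frac{1}{147} = - \frac{1}{588} \approx -0.0017007$)
$\left(P{\left(9 \right)} + u{\left(-2 \right)}\right) s = \left(-16 + \left(-7 + 2 \left(-2\right)\right)\right) \left(- \frac{1}{588}\right) = \left(-16 - 11\right) \left(- \frac{1}{588}\right) = \left(-27\right) \left(- \frac{1}{588}\right) = \frac{9}{196}$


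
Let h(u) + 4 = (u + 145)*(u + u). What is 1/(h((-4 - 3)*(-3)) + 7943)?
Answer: 1/14911 ≈ 6.7065e-5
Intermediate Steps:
h(u) = -4 + 2*u*(145 + u) (h(u) = -4 + (u + 145)*(u + u) = -4 + (145 + u)*(2*u) = -4 + 2*u*(145 + u))
1/(h((-4 - 3)*(-3)) + 7943) = 1/((-4 + 2*((-4 - 3)*(-3))² + 290*((-4 - 3)*(-3))) + 7943) = 1/((-4 + 2*(-7*(-3))² + 290*(-7*(-3))) + 7943) = 1/((-4 + 2*21² + 290*21) + 7943) = 1/((-4 + 2*441 + 6090) + 7943) = 1/((-4 + 882 + 6090) + 7943) = 1/(6968 + 7943) = 1/14911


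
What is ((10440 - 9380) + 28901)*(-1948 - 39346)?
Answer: -1237209534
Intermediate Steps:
((10440 - 9380) + 28901)*(-1948 - 39346) = (1060 + 28901)*(-41294) = 29961*(-41294) = -1237209534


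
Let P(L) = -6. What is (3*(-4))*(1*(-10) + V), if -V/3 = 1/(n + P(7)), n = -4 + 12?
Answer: 138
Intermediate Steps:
n = 8
V = -3/2 (V = -3/(8 - 6) = -3/2 ≈ -1.5000)
(3*(-4))*(1*(-10) + V) = (3*(-4))*(1*(-10) - 3/2) = -12*(-10 - 3/2) = -12*(-23/2) = 138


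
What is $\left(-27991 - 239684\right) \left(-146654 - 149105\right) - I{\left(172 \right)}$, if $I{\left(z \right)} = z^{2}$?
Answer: $79167260741$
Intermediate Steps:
$\left(-27991 - 239684\right) \left(-146654 - 149105\right) - I{\left(172 \right)} = \left(-27991 - 239684\right) \left(-146654 - 149105\right) - 172^{2} = \left(-267675\right) \left(-295759\right) - 29584 = 79167290325 - 29584 = 79167260741$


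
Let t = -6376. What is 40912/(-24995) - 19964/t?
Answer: 59536317/39842030 ≈ 1.4943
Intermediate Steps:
40912/(-24995) - 19964/t = 40912/(-24995) - 19964/(-6376) = 40912*(-1/24995) - 19964*(-1/6376) = -40912/24995 + 4991/1594 = 59536317/39842030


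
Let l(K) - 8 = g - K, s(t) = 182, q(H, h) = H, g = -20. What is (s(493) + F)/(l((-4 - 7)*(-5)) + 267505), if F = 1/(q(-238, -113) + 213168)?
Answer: 38753261/56945573340 ≈ 0.00068053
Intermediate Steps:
F = 1/212930 (F = 1/(-238 + 213168) = 1/212930 ≈ 4.6964e-6)
l(K) = -12 - K (l(K) = 8 + (-20 - K) = -12 - K)
(s(493) + F)/(l((-4 - 7)*(-5)) + 267505) = (182 + 1/212930)/((-12 - (-4 - 7)*(-5)) + 267505) = 38753261/(212930*((-12 - (-11)*(-5)) + 267505)) = 38753261/(212930*((-12 - 1*55) + 267505)) = 38753261/(212930*((-12 - 55) + 267505)) = 38753261/(212930*(-67 + 267505)) = (38753261/212930)/267438 = (38753261/212930)*(1/267438) = 38753261/56945573340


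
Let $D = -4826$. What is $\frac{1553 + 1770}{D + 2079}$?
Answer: $- \frac{3323}{2747} \approx -1.2097$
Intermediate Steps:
$\frac{1553 + 1770}{D + 2079} = \frac{1553 + 1770}{-4826 + 2079} = \frac{3323}{-2747} = 3323 \left(- \frac{1}{2747}\right) = - \frac{3323}{2747}$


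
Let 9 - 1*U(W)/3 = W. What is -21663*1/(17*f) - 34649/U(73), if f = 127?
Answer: 70647895/414528 ≈ 170.43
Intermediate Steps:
U(W) = 27 - 3*W
-21663*1/(17*f) - 34649/U(73) = -21663/(17*127) - 34649/(27 - 3*73) = -21663/2159 - 34649/(27 - 219) = -21663*1/2159 - 34649/(-192) = -21663/2159 - 34649*(-1/192) = -21663/2159 + 34649/192 = 70647895/414528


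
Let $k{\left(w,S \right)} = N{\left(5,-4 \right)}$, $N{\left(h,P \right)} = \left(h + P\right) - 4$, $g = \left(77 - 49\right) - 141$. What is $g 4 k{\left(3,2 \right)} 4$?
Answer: $5424$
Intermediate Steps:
$g = -113$ ($g = 28 - 141 = -113$)
$N{\left(h,P \right)} = -4 + P + h$ ($N{\left(h,P \right)} = \left(P + h\right) - 4 = -4 + P + h$)
$k{\left(w,S \right)} = -3$ ($k{\left(w,S \right)} = -4 - 4 + 5 = -3$)
$g 4 k{\left(3,2 \right)} 4 = - 113 \cdot 4 \left(-3\right) 4 = - 113 \left(\left(-12\right) 4\right) = \left(-113\right) \left(-48\right) = 5424$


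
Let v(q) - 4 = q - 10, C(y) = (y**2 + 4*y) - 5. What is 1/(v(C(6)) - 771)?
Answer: -1/722 ≈ -0.0013850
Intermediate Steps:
C(y) = -5 + y**2 + 4*y
v(q) = -6 + q (v(q) = 4 + (q - 10) = 4 + (-10 + q) = -6 + q)
1/(v(C(6)) - 771) = 1/((-6 + (-5 + 6**2 + 4*6)) - 771) = 1/((-6 + (-5 + 36 + 24)) - 771) = 1/((-6 + 55) - 771) = 1/(49 - 771) = 1/(-722) = -1/722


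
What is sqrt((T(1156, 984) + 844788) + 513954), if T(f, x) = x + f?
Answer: sqrt(1360882) ≈ 1166.6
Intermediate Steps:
T(f, x) = f + x
sqrt((T(1156, 984) + 844788) + 513954) = sqrt(((1156 + 984) + 844788) + 513954) = sqrt((2140 + 844788) + 513954) = sqrt(846928 + 513954) = sqrt(1360882)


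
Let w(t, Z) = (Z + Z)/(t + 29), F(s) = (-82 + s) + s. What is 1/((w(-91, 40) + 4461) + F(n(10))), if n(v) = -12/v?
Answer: 155/678173 ≈ 0.00022856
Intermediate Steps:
F(s) = -82 + 2*s
w(t, Z) = 2*Z/(29 + t) (w(t, Z) = (2*Z)/(29 + t) = 2*Z/(29 + t))
1/((w(-91, 40) + 4461) + F(n(10))) = 1/((2*40/(29 - 91) + 4461) + (-82 + 2*(-12/10))) = 1/((2*40/(-62) + 4461) + (-82 + 2*(-12*⅒))) = 1/((2*40*(-1/62) + 4461) + (-82 + 2*(-6/5))) = 1/((-40/31 + 4461) + (-82 - 12/5)) = 1/(138251/31 - 422/5) = 1/(678173/155) = 155/678173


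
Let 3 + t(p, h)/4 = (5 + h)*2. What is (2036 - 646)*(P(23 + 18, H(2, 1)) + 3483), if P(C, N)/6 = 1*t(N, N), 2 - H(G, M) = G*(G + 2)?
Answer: 4674570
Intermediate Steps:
t(p, h) = 28 + 8*h (t(p, h) = -12 + 4*((5 + h)*2) = -12 + 4*(10 + 2*h) = -12 + (40 + 8*h) = 28 + 8*h)
H(G, M) = 2 - G*(2 + G) (H(G, M) = 2 - G*(G + 2) = 2 - G*(2 + G))
P(C, N) = 168 + 48*N (P(C, N) = 6*(1*(28 + 8*N)) = 6*(28 + 8*N) = 168 + 48*N)
(2036 - 646)*(P(23 + 18, H(2, 1)) + 3483) = (2036 - 646)*((168 + 48*(2 - 1*2**2 - 2*2)) + 3483) = 1390*((168 + 48*(2 - 1*4 - 4)) + 3483) = 1390*((168 + 48*(2 - 4 - 4)) + 3483) = 1390*((168 + 48*(-6)) + 3483) = 1390*((168 - 288) + 3483) = 1390*(-120 + 3483) = 1390*3363 = 4674570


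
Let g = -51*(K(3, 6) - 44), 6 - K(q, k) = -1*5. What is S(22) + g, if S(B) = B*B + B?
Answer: 2189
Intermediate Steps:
S(B) = B + B**2 (S(B) = B**2 + B = B + B**2)
K(q, k) = 11 (K(q, k) = 6 - (-1)*5 = 6 - 1*(-5) = 6 + 5 = 11)
g = 1683 (g = -51*(11 - 44) = -51*(-33) = 1683)
S(22) + g = 22*(1 + 22) + 1683 = 22*23 + 1683 = 506 + 1683 = 2189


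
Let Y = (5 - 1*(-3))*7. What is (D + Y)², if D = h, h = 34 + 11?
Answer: 10201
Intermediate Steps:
h = 45
D = 45
Y = 56 (Y = (5 + 3)*7 = 8*7 = 56)
(D + Y)² = (45 + 56)² = 101² = 10201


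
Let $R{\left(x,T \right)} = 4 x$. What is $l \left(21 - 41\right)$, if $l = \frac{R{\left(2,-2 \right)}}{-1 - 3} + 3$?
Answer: $-20$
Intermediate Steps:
$l = 1$ ($l = \frac{4 \cdot 2}{-1 - 3} + 3 = \frac{8}{-4} + 3 = 8 \left(- \frac{1}{4}\right) + 3 = -2 + 3 = 1$)
$l \left(21 - 41\right) = 1 \left(21 - 41\right) = 1 \left(-20\right) = -20$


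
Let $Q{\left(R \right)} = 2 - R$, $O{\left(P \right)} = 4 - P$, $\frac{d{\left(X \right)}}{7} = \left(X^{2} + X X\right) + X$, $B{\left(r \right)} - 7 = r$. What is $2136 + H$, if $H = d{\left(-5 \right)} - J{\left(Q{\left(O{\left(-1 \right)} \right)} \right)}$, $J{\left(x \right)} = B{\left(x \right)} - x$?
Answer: $2444$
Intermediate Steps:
$B{\left(r \right)} = 7 + r$
$d{\left(X \right)} = 7 X + 14 X^{2}$ ($d{\left(X \right)} = 7 \left(\left(X^{2} + X X\right) + X\right) = 7 \left(\left(X^{2} + X^{2}\right) + X\right) = 7 \left(2 X^{2} + X\right) = 7 \left(X + 2 X^{2}\right) = 7 X + 14 X^{2}$)
$J{\left(x \right)} = 7$ ($J{\left(x \right)} = \left(7 + x\right) - x = 7$)
$H = 308$ ($H = 7 \left(-5\right) \left(1 + 2 \left(-5\right)\right) - 7 = 7 \left(-5\right) \left(1 - 10\right) - 7 = 7 \left(-5\right) \left(-9\right) - 7 = 315 - 7 = 308$)
$2136 + H = 2136 + 308 = 2444$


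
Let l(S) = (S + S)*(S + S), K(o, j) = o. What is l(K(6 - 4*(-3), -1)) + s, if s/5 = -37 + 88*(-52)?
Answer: -21769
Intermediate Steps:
s = -23065 (s = 5*(-37 + 88*(-52)) = 5*(-37 - 4576) = 5*(-4613) = -23065)
l(S) = 4*S² (l(S) = (2*S)*(2*S) = 4*S²)
l(K(6 - 4*(-3), -1)) + s = 4*(6 - 4*(-3))² - 23065 = 4*(6 + 12)² - 23065 = 4*18² - 23065 = 4*324 - 23065 = 1296 - 23065 = -21769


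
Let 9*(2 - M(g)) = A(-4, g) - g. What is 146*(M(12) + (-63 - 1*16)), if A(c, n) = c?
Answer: -98842/9 ≈ -10982.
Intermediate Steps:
M(g) = 22/9 + g/9 (M(g) = 2 - (-4 - g)/9 = 2 + (4/9 + g/9) = 22/9 + g/9)
146*(M(12) + (-63 - 1*16)) = 146*((22/9 + (1/9)*12) + (-63 - 1*16)) = 146*((22/9 + 4/3) + (-63 - 16)) = 146*(34/9 - 79) = 146*(-677/9) = -98842/9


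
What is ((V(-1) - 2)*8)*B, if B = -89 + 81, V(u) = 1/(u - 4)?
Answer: 704/5 ≈ 140.80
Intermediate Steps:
V(u) = 1/(-4 + u)
B = -8
((V(-1) - 2)*8)*B = ((1/(-4 - 1) - 2)*8)*(-8) = ((1/(-5) - 2)*8)*(-8) = ((-⅕ - 2)*8)*(-8) = -11/5*8*(-8) = -88/5*(-8) = 704/5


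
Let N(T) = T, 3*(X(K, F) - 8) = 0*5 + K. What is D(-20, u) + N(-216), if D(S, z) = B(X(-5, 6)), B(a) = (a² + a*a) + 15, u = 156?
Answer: -1087/9 ≈ -120.78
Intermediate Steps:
X(K, F) = 8 + K/3 (X(K, F) = 8 + (0*5 + K)/3 = 8 + (0 + K)/3 = 8 + K/3)
B(a) = 15 + 2*a² (B(a) = (a² + a²) + 15 = 2*a² + 15 = 15 + 2*a²)
D(S, z) = 857/9 (D(S, z) = 15 + 2*(8 + (⅓)*(-5))² = 15 + 2*(8 - 5/3)² = 15 + 2*(19/3)² = 15 + 2*(361/9) = 15 + 722/9 = 857/9)
D(-20, u) + N(-216) = 857/9 - 216 = -1087/9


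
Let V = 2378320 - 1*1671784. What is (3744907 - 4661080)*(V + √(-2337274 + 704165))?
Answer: -647309206728 - 916173*I*√1633109 ≈ -6.4731e+11 - 1.1708e+9*I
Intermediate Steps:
V = 706536 (V = 2378320 - 1671784 = 706536)
(3744907 - 4661080)*(V + √(-2337274 + 704165)) = (3744907 - 4661080)*(706536 + √(-2337274 + 704165)) = -916173*(706536 + √(-1633109)) = -916173*(706536 + I*√1633109) = -647309206728 - 916173*I*√1633109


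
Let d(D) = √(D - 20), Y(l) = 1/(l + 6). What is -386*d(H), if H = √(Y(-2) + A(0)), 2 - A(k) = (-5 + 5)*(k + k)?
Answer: -193*I*√74 ≈ -1660.2*I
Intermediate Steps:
A(k) = 2 (A(k) = 2 - (-5 + 5)*(k + k) = 2 - 0*2*k = 2 - 1*0 = 2 + 0 = 2)
Y(l) = 1/(6 + l)
H = 3/2 (H = √(1/(6 - 2) + 2) = √(1/4 + 2) = √(¼ + 2) = √(9/4) = 3/2 ≈ 1.5000)
d(D) = √(-20 + D)
-386*d(H) = -386*√(-20 + 3/2) = -193*I*√74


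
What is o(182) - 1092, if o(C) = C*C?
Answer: 32032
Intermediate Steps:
o(C) = C²
o(182) - 1092 = 182² - 1092 = 33124 - 1092 = 32032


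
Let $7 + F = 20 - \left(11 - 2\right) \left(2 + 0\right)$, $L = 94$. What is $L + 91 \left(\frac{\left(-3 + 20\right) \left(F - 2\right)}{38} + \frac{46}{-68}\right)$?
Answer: $- \frac{81568}{323} \approx -252.53$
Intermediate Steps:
$F = -5$ ($F = -7 + \left(20 - \left(11 - 2\right) \left(2 + 0\right)\right) = -7 + \left(20 - 9 \cdot 2\right) = -7 + \left(20 - 18\right) = -7 + 2 = -5$)
$L + 91 \left(\frac{\left(-3 + 20\right) \left(F - 2\right)}{38} + \frac{46}{-68}\right) = 94 + 91 \left(\frac{\left(-3 + 20\right) \left(-5 - 2\right)}{38} + \frac{46}{-68}\right) = 94 + 91 \left(17 \left(-7\right) \frac{1}{38} + 46 \left(- \frac{1}{68}\right)\right) = 94 + 91 \left(\left(-119\right) \frac{1}{38} - \frac{23}{34}\right) = 94 + 91 \left(- \frac{119}{38} - \frac{23}{34}\right) = 94 + 91 \left(- \frac{1230}{323}\right) = 94 - \frac{111930}{323} = - \frac{81568}{323}$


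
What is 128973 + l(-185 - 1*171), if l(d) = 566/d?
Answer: 22956911/178 ≈ 1.2897e+5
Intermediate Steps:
128973 + l(-185 - 1*171) = 128973 + 566/(-185 - 1*171) = 128973 + 566/(-185 - 171) = 128973 + 566/(-356) = 128973 + 566*(-1/356) = 128973 - 283/178 = 22956911/178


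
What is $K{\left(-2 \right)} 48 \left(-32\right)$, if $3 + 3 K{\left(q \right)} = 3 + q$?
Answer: $1024$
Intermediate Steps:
$K{\left(q \right)} = \frac{q}{3}$ ($K{\left(q \right)} = -1 + \frac{3 + q}{3} = -1 + \left(1 + \frac{q}{3}\right) = \frac{q}{3}$)
$K{\left(-2 \right)} 48 \left(-32\right) = \frac{1}{3} \left(-2\right) 48 \left(-32\right) = \left(- \frac{2}{3}\right) 48 \left(-32\right) = \left(-32\right) \left(-32\right) = 1024$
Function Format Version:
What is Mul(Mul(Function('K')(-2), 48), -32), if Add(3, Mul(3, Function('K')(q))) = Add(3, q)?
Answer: 1024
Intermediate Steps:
Function('K')(q) = Mul(Rational(1, 3), q) (Function('K')(q) = Add(-1, Mul(Rational(1, 3), Add(3, q))) = Add(-1, Add(1, Mul(Rational(1, 3), q))) = Mul(Rational(1, 3), q))
Mul(Mul(Function('K')(-2), 48), -32) = Mul(Mul(Mul(Rational(1, 3), -2), 48), -32) = Mul(Mul(Rational(-2, 3), 48), -32) = Mul(-32, -32) = 1024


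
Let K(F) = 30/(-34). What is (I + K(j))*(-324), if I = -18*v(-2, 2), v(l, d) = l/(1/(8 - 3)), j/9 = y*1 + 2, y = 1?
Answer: -986580/17 ≈ -58034.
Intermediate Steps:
j = 27 (j = 9*(1*1 + 2) = 9*(1 + 2) = 9*3 = 27)
v(l, d) = 5*l (v(l, d) = l/(1/5) = l/(⅕) = l*5 = 5*l)
K(F) = -15/17 (K(F) = 30*(-1/34) = -15/17)
I = 180 (I = -90*(-2) = -18*(-10) = 180)
(I + K(j))*(-324) = (180 - 15/17)*(-324) = (3045/17)*(-324) = -986580/17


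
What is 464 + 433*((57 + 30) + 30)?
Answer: 51125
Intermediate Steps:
464 + 433*((57 + 30) + 30) = 464 + 433*(87 + 30) = 464 + 433*117 = 464 + 50661 = 51125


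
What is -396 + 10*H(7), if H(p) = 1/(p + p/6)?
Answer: -19344/49 ≈ -394.78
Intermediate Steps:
H(p) = 6/(7*p) (H(p) = 1/(p + p*(⅙)) = 1/(p + p/6) = 1/(7*p/6) = 6/(7*p))
-396 + 10*H(7) = -396 + 10*((6/7)/7) = -396 + 10*((6/7)*(⅐)) = -396 + 10*(6/49) = -396 + 60/49 = -19344/49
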